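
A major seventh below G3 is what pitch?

Seven letter names down from G: A.
A major seventh is 11 semitones; 11 semitones down from G3 gives Ab2.

Ab2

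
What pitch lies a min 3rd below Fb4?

The third takes the letter from F down to D.
A minor third is 3 semitones; 3 semitones down from Fb4 gives Db4.

Db4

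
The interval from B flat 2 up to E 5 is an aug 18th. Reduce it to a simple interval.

augmented 4th

Take out 2 octaves (14 from the number): 18 − 14 = 4.
That makes an augmented eighteenth a compound augmented fourth — 2 octaves plus an augmented fourth.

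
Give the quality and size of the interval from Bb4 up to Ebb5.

B to E spans four letter names (B-C-D-E): a fourth.
Bb4 to Ebb5 spans 4 semitones — one semitone narrower than the perfect fourth (5) — giving a diminished fourth.

d4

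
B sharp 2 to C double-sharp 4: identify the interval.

B to C spans two letter names (B-C), plus an octave: a ninth.
The major ninth spans 14 semitones, and B#2 to C##4 is exactly 14 semitones — so this is a major ninth.
(Equivalently, a compound major second: a major second plus an octave.)

major 9th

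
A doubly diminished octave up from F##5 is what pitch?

F6

The letter stays F (same as the start), shifted an octave up.
Moving 10 semitones up from F##5 (the size of a doubly diminished octave) reaches F6.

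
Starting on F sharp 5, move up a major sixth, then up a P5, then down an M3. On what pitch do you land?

F sharp 6

F#5 up a major sixth → D#6 (9 semitones).
A perfect fifth up from D#6 is A#6.
Down a major third from A#6: F#6 (4 semitones down).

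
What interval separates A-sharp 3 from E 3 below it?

Descending from A#3 to E3 is the same interval as ascending E3 to A#3.
E to A spans four letter names (E-F-G-A): a fourth.
The perfect fourth is 5 semitones; here we have 6, one semitone wider: augmented.

augmented fourth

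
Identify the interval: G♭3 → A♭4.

G to A spans two letter names (G-A), plus an octave, so the interval is some kind of ninth.
Counting semitones, Gb3→Ab4 is 14, which is the major ninth.
(Equivalently, a compound major second: a major second plus an octave.)

major ninth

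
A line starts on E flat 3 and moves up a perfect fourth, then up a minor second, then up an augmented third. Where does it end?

D 4

Up a perfect fourth from Eb3: Ab3 (5 semitones up).
A minor second up from Ab3 is Bbb3.
An augmented third up from Bbb3 is D4.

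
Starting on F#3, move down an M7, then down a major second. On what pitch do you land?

Down a major seventh from F#3: G2 (11 semitones down).
Down a major second from G2: F2 (2 semitones down).

F2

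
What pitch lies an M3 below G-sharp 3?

E 3

Three letter names down from G: E.
A major third is 4 semitones; 4 semitones down from G#3 gives E3.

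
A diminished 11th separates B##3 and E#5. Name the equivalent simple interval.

d4

Each octave removed subtracts seven from the number: 11 − 7 = 4.
Quality carries through unchanged, so the simple form is a diminished fourth.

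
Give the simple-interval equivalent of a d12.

Take out an octave (7 from the number): 12 − 7 = 5.
That makes a diminished twelfth a compound diminished fifth — an octave plus a diminished fifth.

d5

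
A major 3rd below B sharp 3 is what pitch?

G sharp 3

Three letter names down from B: G.
Moving 4 semitones down from B#3 (the size of a major third) reaches G#3.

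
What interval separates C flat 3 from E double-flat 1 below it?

Descending from Cb3 to Ebb1 is the same interval as ascending Ebb1 to Cb3.
E to C spans six letter names (E-F-G-A-B-C), plus an octave: a thirteenth.
The major thirteenth spans 21 semitones, and Ebb1 to Cb3 is exactly 21 semitones — so this is a major thirteenth.
(Equivalently, a compound major sixth: a major sixth plus an octave.)

major thirteenth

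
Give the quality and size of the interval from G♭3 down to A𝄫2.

major seventh

Descending from Gb3 to Abb2 is the same interval as ascending Abb2 to Gb3.
A to G spans seven letter names (A-B-C-D-E-F-G), so the interval is some kind of seventh.
The major seventh spans 11 semitones, and Abb2 to Gb3 is exactly 11 semitones — so this is a major seventh.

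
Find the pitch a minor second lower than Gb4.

Counting two letter names down from G lands on F.
Moving 1 semitone down from Gb4 (the size of a minor second) reaches F4.

F4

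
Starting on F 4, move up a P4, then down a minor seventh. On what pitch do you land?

Up a perfect fourth from F4: Bb4 (5 semitones up).
Down a minor seventh from Bb4: C4 (10 semitones down).

C 4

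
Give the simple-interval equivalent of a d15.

d8

Subtracting seven from the interval number removes an octave: 15 − 7 = 8.
That makes a diminished fifteenth a compound diminished octave — an octave plus a diminished octave.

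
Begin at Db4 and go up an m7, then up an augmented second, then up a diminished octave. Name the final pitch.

Db6

Db4 up a minor seventh → Cb5 (10 semitones).
Up an augmented second from Cb5: D5 (3 semitones up).
A diminished octave up from D5 is Db6.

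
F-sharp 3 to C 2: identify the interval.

Descending from F#3 to C2 is the same interval as ascending C2 to F#3.
C to F spans four letter names (C-D-E-F), plus an octave: an eleventh.
The perfect eleventh is 17 semitones; here we have 18, one semitone wider: augmented.
(Equivalently, a compound augmented fourth: an augmented fourth plus an octave.)

augmented eleventh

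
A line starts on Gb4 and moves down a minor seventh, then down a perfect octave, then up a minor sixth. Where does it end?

Fb3

A minor seventh down from Gb4 is Ab3.
Down a perfect octave from Ab3: Ab2 (12 semitones down).
A minor sixth up from Ab2 is Fb3.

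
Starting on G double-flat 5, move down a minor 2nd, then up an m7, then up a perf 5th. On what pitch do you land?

Down a minor second from Gbb5: Fb5 (1 semitone down).
Fb5 up a minor seventh → Ebb6 (10 semitones).
A perfect fifth up from Ebb6 is Bbb6.

B double-flat 6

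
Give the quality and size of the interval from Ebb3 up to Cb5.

E to C spans six letter names (E-F-G-A-B-C), plus an octave: a thirteenth.
The major thirteenth spans 21 semitones, and Ebb3 to Cb5 is exactly 21 semitones — so this is a major thirteenth.
(Equivalently, a compound major sixth: a major sixth plus an octave.)

major thirteenth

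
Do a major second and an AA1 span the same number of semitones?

Yes

A major second = 2 semitones = a doubly augmented unison; enharmonically equal.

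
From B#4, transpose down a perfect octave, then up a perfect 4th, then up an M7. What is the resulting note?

D##5

Down a perfect octave from B#4: B#3 (12 semitones down).
A perfect fourth up from B#3 is E#4.
A major seventh up from E#4 is D##5.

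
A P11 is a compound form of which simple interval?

P4

Each octave removed subtracts seven from the number: 11 − 7 = 4.
Quality carries through unchanged, so the simple form is a perfect fourth.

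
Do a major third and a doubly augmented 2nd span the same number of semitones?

A major third spans 4 semitones, and a doubly augmented second also spans 4 semitones — they're enharmonic.

Yes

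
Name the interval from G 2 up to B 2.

major 3rd

G to B spans three letter names (G-A-B), so the interval is some kind of third.
Counting semitones, G2→B2 is 4, which is the major third.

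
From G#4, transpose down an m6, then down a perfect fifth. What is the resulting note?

Down a minor sixth from G#4: B#3 (8 semitones down).
B#3 down a perfect fifth → E#3 (7 semitones).

E#3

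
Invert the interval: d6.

Interval numbers invert to sum to nine: 6 + 3 = 9, so a sixth inverts to a third.
Quality inverts too: diminished becomes augmented. That makes the inversion an augmented third.

augmented third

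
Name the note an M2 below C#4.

B3

The second takes the letter from C down to B.
Moving 2 semitones down from C#4 (the size of a major second) reaches B3.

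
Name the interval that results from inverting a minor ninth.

major seventh

First reduce the compound minor ninth to its simple form, a minor second.
Interval numbers invert to sum to nine: 2 + 7 = 9, so a second inverts to a seventh.
Quality inverts too: minor becomes major. That makes the inversion a major seventh.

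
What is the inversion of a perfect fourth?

The rule of nine gives the new number: 9 − 4 = 5, so a fourth becomes a fifth.
The quality also flips — perfect stays perfect — giving a perfect fifth.

P5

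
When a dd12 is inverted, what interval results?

First reduce the compound doubly diminished twelfth to its simple form, a doubly diminished fifth.
The rule of nine gives the new number: 9 − 5 = 4, so a fifth becomes a fourth.
And doubly diminished becomes doubly augmented under inversion, so we get a doubly augmented fourth.

doubly augmented 4th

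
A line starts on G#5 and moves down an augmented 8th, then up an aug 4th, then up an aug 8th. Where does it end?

C##6

An augmented octave down from G#5 is G4.
G4 up an augmented fourth → C#5 (6 semitones).
An augmented octave up from C#5 is C##6.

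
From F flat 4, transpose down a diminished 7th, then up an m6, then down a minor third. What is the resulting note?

A diminished seventh down from Fb4 is G3.
G3 up a minor sixth → Eb4 (8 semitones).
Eb4 down a minor third → C4 (3 semitones).

C 4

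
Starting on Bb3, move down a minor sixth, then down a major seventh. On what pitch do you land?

Eb2

A minor sixth down from Bb3 is D3.
D3 down a major seventh → Eb2 (11 semitones).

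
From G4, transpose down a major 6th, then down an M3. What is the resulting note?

Down a major sixth from G4: Bb3 (9 semitones down).
A major third down from Bb3 is Gb3.

Gb3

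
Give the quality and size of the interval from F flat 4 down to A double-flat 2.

Descending from Fb4 to Abb2 is the same interval as ascending Abb2 to Fb4.
A to F spans six letter names (A-B-C-D-E-F), plus an octave: a thirteenth.
Abb2 to Fb4 is 21 semitones, matching the major thirteenth exactly, so the quality is major.
(Equivalently, a compound major sixth: a major sixth plus an octave.)

major thirteenth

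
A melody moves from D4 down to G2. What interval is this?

Descending from D4 to G2 is the same interval as ascending G2 to D4.
G to D spans five letter names (G-A-B-C-D), plus an octave, so the interval is some kind of twelfth.
The perfect twelfth spans 19 semitones, and G2 to D4 is exactly 19 semitones — so this is a perfect twelfth.
(Equivalently, a compound perfect fifth: a perfect fifth plus an octave.)

perfect 12th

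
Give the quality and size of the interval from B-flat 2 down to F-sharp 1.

Descending from Bb2 to F#1 is the same interval as ascending F#1 to Bb2.
F to B spans four letter names (F-G-A-B), plus an octave — that makes it an eleventh of some quality.
F#1 to Bb2 spans 16 semitones — one semitone narrower than the perfect eleventh (17) — giving a diminished eleventh.
(Equivalently, a compound diminished fourth: a diminished fourth plus an octave.)

diminished eleventh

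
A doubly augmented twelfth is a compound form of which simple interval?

doubly augmented fifth

Take out an octave (7 from the number): 12 − 7 = 5.
So a doubly augmented twelfth is an octave plus a doubly augmented fifth. The quality is unchanged.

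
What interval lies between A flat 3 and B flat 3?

A to B spans two letter names (A-B) — that makes it a second of some quality.
The major second spans 2 semitones, and Ab3 to Bb3 is exactly 2 semitones — so this is a major second.

major second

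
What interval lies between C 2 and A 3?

C to A spans six letter names (C-D-E-F-G-A), plus an octave: a thirteenth.
The major thirteenth spans 21 semitones, and C2 to A3 is exactly 21 semitones — so this is a major thirteenth.
(Equivalently, a compound major sixth: a major sixth plus an octave.)

major 13th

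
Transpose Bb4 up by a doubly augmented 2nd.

The second takes the letter from B up to C.
A doubly augmented second spans 4 semitones, so from Bb4 the target pitch is C##5.

C##5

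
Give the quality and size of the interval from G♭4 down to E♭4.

m3

Descending from Gb4 to Eb4 is the same interval as ascending Eb4 to Gb4.
E to G spans three letter names (E-F-G) — that makes it a third of some quality.
A major third would be 4 semitones, but Eb4 to Gb4 is 3 — one semitone narrower, making it a minor third.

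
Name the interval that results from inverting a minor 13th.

First reduce the compound minor thirteenth to its simple form, a minor sixth.
Inverted interval numbers add to nine, so a sixth pairs with a third (6 + 3 = 9).
And minor becomes major under inversion, so we get a major third.

major third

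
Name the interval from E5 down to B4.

perfect fourth

Descending from E5 to B4 is the same interval as ascending B4 to E5.
B to E spans four letter names (B-C-D-E): a fourth.
The perfect fourth spans 5 semitones, and B4 to E5 is exactly 5 semitones — so this is a perfect fourth.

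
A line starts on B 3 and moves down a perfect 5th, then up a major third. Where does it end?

G sharp 3

B3 down a perfect fifth → E3 (7 semitones).
A major third up from E3 is G#3.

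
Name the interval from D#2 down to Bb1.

Descending from D#2 to Bb1 is the same interval as ascending Bb1 to D#2.
B to D spans three letter names (B-C-D) — that makes it a third of some quality.
A major third would be 4 semitones; Bb1 to D#2 is 5, one semitone wider, so the interval is augmented.

augmented third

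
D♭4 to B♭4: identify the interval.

D to B spans six letter names (D-E-F-G-A-B) — that makes it a sixth of some quality.
The major sixth spans 9 semitones, and Db4 to Bb4 is exactly 9 semitones — so this is a major sixth.

major 6th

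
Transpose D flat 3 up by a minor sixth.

The sixth takes the letter from D up to B.
Moving 8 semitones up from Db3 (the size of a minor sixth) reaches Bbb3.

B double-flat 3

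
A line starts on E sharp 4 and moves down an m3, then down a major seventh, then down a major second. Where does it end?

C sharp 3

E#4 down a minor third → C##4 (3 semitones).
Down a major seventh from C##4: D#3 (11 semitones down).
D#3 down a major second → C#3 (2 semitones).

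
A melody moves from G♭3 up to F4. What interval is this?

G to F spans seven letter names (G-A-B-C-D-E-F) — that makes it a seventh of some quality.
Counting semitones, Gb3→F4 is 11, which is the major seventh.

major 7th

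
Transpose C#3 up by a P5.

Five letter names up from C: G.
Moving 7 semitones up from C#3 (the size of a perfect fifth) reaches G#3.

G#3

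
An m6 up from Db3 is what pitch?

Bbb3

Counting six letter names up from D lands on B.
A minor sixth spans 8 semitones, so from Db3 the target pitch is Bbb3.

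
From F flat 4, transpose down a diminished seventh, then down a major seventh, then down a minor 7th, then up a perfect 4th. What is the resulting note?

Fb4 down a diminished seventh → G3 (9 semitones).
G3 down a major seventh → Ab2 (11 semitones).
A minor seventh down from Ab2 is Bb1.
Up a perfect fourth from Bb1: Eb2 (5 semitones up).

E flat 2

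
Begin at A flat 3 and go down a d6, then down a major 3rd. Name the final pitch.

Down a diminished sixth from Ab3: C#3 (7 semitones down).
Down a major third from C#3: A2 (4 semitones down).

A 2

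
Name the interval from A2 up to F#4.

major thirteenth

A to F spans six letter names (A-B-C-D-E-F), plus an octave, so the interval is some kind of thirteenth.
The major thirteenth spans 21 semitones, and A2 to F#4 is exactly 21 semitones — so this is a major thirteenth.
(Equivalently, a compound major sixth: a major sixth plus an octave.)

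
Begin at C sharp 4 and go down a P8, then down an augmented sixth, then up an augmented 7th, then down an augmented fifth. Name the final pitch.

G 2

C#4 down a perfect octave → C#3 (12 semitones).
An augmented sixth down from C#3 is Eb2.
Eb2 up an augmented seventh → D#3 (12 semitones).
An augmented fifth down from D#3 is G2.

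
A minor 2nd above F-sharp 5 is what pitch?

G 5

Two letter names up from F: G.
A minor second is 1 semitone; 1 semitone up from F#5 gives G5.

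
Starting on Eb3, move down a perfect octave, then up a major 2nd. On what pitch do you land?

Eb3 down a perfect octave → Eb2 (12 semitones).
Up a major second from Eb2: F2 (2 semitones up).

F2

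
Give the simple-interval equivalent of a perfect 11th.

Subtracting seven from the interval number removes an octave: 11 − 7 = 4.
Quality carries through unchanged, so the simple form is a perfect fourth.

P4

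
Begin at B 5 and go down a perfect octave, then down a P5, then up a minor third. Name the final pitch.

G 4

B5 down a perfect octave → B4 (12 semitones).
A perfect fifth down from B4 is E4.
Up a minor third from E4: G4 (3 semitones up).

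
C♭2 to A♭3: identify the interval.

major thirteenth

C to A spans six letter names (C-D-E-F-G-A), plus an octave, so the interval is some kind of thirteenth.
The major thirteenth spans 21 semitones, and Cb2 to Ab3 is exactly 21 semitones — so this is a major thirteenth.
(Equivalently, a compound major sixth: a major sixth plus an octave.)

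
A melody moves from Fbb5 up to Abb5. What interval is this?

major 3rd

F to A spans three letter names (F-G-A): a third.
Counting semitones, Fbb5→Abb5 is 4, which is the major third.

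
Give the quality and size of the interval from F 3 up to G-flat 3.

m2

F to G spans two letter names (F-G): a second.
At 1 semitone, F3→Gb3 falls one short of a major second: minor.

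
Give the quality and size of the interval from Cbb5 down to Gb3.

diminished eleventh

Descending from Cbb5 to Gb3 is the same interval as ascending Gb3 to Cbb5.
G to C spans four letter names (G-A-B-C), plus an octave, so the interval is some kind of eleventh.
Gb3 to Cbb5 spans 16 semitones — one semitone narrower than the perfect eleventh (17) — giving a diminished eleventh.
(Equivalently, a compound diminished fourth: a diminished fourth plus an octave.)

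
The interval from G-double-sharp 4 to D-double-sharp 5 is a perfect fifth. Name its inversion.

perfect 4th

Inverted interval numbers add to nine, so a fifth pairs with a fourth (5 + 4 = 9).
And perfect stays perfect under inversion, so we get a perfect fourth.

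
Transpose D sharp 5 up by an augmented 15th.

D double-sharp 7

For a fifteenth the letter name doesn't change: still D, two octaves up.
An augmented fifteenth spans 25 semitones, so from D#5 the target pitch is D##7.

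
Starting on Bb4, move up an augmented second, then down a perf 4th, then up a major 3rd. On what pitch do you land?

An augmented second up from Bb4 is C#5.
C#5 down a perfect fourth → G#4 (5 semitones).
A major third up from G#4 is B#4.

B#4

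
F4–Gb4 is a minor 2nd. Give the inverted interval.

major 7th

Interval numbers invert to sum to nine: 2 + 7 = 9, so a second inverts to a seventh.
The quality also flips — minor becomes major — giving a major seventh.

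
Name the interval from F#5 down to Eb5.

augmented second

Descending from F#5 to Eb5 is the same interval as ascending Eb5 to F#5.
E to F spans two letter names (E-F) — that makes it a second of some quality.
Eb5 to F#5 spans 3 semitones — one semitone wider than the major second (2) — giving an augmented second.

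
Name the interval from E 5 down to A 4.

perfect fifth

Descending from E5 to A4 is the same interval as ascending A4 to E5.
A to E spans five letter names (A-B-C-D-E): a fifth.
Counting semitones, A4→E5 is 7, which is the perfect fifth.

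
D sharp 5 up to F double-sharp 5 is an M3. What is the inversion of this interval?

minor sixth

Inverted interval numbers add to nine, so a third pairs with a sixth (3 + 6 = 9).
Quality inverts too: major becomes minor. That makes the inversion a minor sixth.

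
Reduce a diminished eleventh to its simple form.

diminished fourth

Subtracting seven from the interval number removes an octave: 11 − 7 = 4.
Quality carries through unchanged, so the simple form is a diminished fourth.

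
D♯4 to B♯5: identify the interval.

D to B spans six letter names (D-E-F-G-A-B), plus an octave: a thirteenth.
D#4 to B#5 is 21 semitones, matching the major thirteenth exactly, so the quality is major.
(Equivalently, a compound major sixth: a major sixth plus an octave.)

major thirteenth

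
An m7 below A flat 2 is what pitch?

The seventh takes the letter from A down to B.
Moving 10 semitones down from Ab2 (the size of a minor seventh) reaches Bb1.

B flat 1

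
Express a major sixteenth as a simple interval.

Each octave removed subtracts seven from the number: 16 − 14 = 2.
That makes a major sixteenth a compound major second — 2 octaves plus a major second.

major 2nd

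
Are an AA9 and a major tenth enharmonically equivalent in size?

A doubly augmented ninth = 16 semitones = a major tenth; enharmonically equal.

Yes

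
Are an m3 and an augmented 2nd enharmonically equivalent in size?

A minor third = 3 semitones = an augmented second; enharmonically equal.

Yes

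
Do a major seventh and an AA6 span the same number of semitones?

A major seventh spans 11 semitones, and a doubly augmented sixth also spans 11 semitones — they're enharmonic.

Yes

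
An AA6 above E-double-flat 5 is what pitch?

C-sharp 6

Counting six letter names up from E lands on C.
A doubly augmented sixth is 11 semitones; 11 semitones up from Ebb5 gives C#6.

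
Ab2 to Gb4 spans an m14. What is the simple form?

m7

Each octave removed subtracts seven from the number: 14 − 7 = 7.
That makes a minor fourteenth a compound minor seventh — an octave plus a minor seventh.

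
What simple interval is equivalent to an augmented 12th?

Take out an octave (7 from the number): 12 − 7 = 5.
So an augmented twelfth is an octave plus an augmented fifth. The quality is unchanged.

A5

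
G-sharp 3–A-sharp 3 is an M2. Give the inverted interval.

m7

Inverted interval numbers add to nine, so a second pairs with a seventh (2 + 7 = 9).
Quality inverts too: major becomes minor. That makes the inversion a minor seventh.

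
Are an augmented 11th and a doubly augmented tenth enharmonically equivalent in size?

An augmented eleventh spans 18 semitones, and a doubly augmented tenth also spans 18 semitones — they're enharmonic.

Yes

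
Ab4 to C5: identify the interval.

A to C spans three letter names (A-B-C): a third.
The major third spans 4 semitones, and Ab4 to C5 is exactly 4 semitones — so this is a major third.

major 3rd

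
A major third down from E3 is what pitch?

C3

Three letter names down from E: C.
A major third is 4 semitones; 4 semitones down from E3 gives C3.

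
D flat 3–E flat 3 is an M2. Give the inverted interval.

The rule of nine gives the new number: 9 − 2 = 7, so a second becomes a seventh.
Quality inverts too: major becomes minor. That makes the inversion a minor seventh.

m7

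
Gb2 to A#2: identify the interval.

G to A spans two letter names (G-A) — that makes it a second of some quality.
Gb2 to A#2 spans 4 semitones — two semitones wider than the major second (2) — giving a doubly augmented second.

doubly augmented 2nd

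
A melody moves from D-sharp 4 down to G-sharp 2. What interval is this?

Descending from D#4 to G#2 is the same interval as ascending G#2 to D#4.
G to D spans five letter names (G-A-B-C-D), plus an octave — that makes it a twelfth of some quality.
G#2 to D#4 is 19 semitones, matching the perfect twelfth exactly, so the quality is perfect.
(Equivalently, a compound perfect fifth: a perfect fifth plus an octave.)

perfect 12th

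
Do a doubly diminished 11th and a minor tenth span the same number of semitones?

Yes

A doubly diminished eleventh spans 15 semitones, and a minor tenth also spans 15 semitones — they're enharmonic.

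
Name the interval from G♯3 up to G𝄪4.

G to G is the same letter name, plus an octave, so the interval is some kind of octave.
A perfect octave would be 12 semitones; G#3 to G##4 is 13, one semitone wider, so the interval is augmented.

augmented octave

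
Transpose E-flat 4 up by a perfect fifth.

Five letter names up from E: B.
A perfect fifth is 7 semitones; 7 semitones up from Eb4 gives Bb4.

B-flat 4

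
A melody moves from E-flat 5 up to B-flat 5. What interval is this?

P5

E to B spans five letter names (E-F-G-A-B): a fifth.
Counting semitones, Eb5→Bb5 is 7, which is the perfect fifth.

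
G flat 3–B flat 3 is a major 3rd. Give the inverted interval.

The rule of nine gives the new number: 9 − 3 = 6, so a third becomes a sixth.
The quality also flips — major becomes minor — giving a minor sixth.

m6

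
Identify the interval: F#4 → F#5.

F to F is the same letter name, plus an octave: an octave.
F#4 to F#5 is 12 semitones, matching the perfect octave exactly, so the quality is perfect.

perfect 8th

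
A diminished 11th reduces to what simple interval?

d4

Each octave removed subtracts seven from the number: 11 − 7 = 4.
So a diminished eleventh is an octave plus a diminished fourth. The quality is unchanged.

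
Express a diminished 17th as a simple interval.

Each octave removed subtracts seven from the number: 17 − 14 = 3.
That makes a diminished seventeenth a compound diminished third — 2 octaves plus a diminished third.

diminished third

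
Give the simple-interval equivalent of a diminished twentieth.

Subtracting seven from the interval number removes an octave: 20 − 14 = 6.
So a diminished twentieth is 2 octaves plus a diminished sixth. The quality is unchanged.

diminished 6th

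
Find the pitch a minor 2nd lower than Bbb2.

The second takes the letter from B down to A.
A minor second is 1 semitone; 1 semitone down from Bbb2 gives Ab2.

Ab2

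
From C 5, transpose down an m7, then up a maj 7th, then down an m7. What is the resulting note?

C5 down a minor seventh → D4 (10 semitones).
D4 up a major seventh → C#5 (11 semitones).
C#5 down a minor seventh → D#4 (10 semitones).

D sharp 4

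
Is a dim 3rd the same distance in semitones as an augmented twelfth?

A diminished third spans 2 semitones; an augmented twelfth spans 20 semitones. They differ by 18.

No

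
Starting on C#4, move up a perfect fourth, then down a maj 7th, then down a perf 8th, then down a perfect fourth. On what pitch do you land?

D2

A perfect fourth up from C#4 is F#4.
A major seventh down from F#4 is G3.
A perfect octave down from G3 is G2.
A perfect fourth down from G2 is D2.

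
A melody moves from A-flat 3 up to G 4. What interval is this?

A to G spans seven letter names (A-B-C-D-E-F-G), so the interval is some kind of seventh.
Counting semitones, Ab3→G4 is 11, which is the major seventh.

major 7th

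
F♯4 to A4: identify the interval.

F to A spans three letter names (F-G-A) — that makes it a third of some quality.
At 3 semitones, F#4→A4 falls one short of a major third: minor.

minor 3rd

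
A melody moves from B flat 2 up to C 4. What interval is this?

B to C spans two letter names (B-C), plus an octave, so the interval is some kind of ninth.
The major ninth spans 14 semitones, and Bb2 to C4 is exactly 14 semitones — so this is a major ninth.
(Equivalently, a compound major second: a major second plus an octave.)

major 9th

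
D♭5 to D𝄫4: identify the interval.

A8

Descending from Db5 to Dbb4 is the same interval as ascending Dbb4 to Db5.
D to D is the same letter name, plus an octave — that makes it an octave of some quality.
A perfect octave would be 12 semitones; Dbb4 to Db5 is 13, one semitone wider, so the interval is augmented.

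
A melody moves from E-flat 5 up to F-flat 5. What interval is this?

minor second

E to F spans two letter names (E-F): a second.
At 1 semitone, Eb5→Fb5 falls one short of a major second: minor.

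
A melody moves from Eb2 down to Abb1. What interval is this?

Descending from Eb2 to Abb1 is the same interval as ascending Abb1 to Eb2.
A to E spans five letter names (A-B-C-D-E), so the interval is some kind of fifth.
The perfect fifth is 7 semitones; here we have 8, one semitone wider: augmented.

A5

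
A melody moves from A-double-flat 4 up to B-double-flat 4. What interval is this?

M2

A to B spans two letter names (A-B), so the interval is some kind of second.
The major second spans 2 semitones, and Abb4 to Bbb4 is exactly 2 semitones — so this is a major second.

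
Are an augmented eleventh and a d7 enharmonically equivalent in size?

An augmented eleventh is 18 semitones but a diminished seventh is 9 semitones — different sizes.

No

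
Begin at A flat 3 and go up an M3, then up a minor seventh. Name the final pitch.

A major third up from Ab3 is C4.
A minor seventh up from C4 is Bb4.

B flat 4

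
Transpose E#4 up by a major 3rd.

G##4

Counting three letter names up from E lands on G.
A major third spans 4 semitones, so from E#4 the target pitch is G##4.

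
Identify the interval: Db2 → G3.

D to G spans four letter names (D-E-F-G), plus an octave — that makes it an eleventh of some quality.
A perfect eleventh would be 17 semitones; Db2 to G3 is 18, one semitone wider, so the interval is augmented.
(Equivalently, a compound augmented fourth: an augmented fourth plus an octave.)

augmented eleventh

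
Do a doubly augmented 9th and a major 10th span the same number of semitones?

Yes

Both span 16 semitones: a doubly augmented ninth and a major tenth are the same chromatic distance.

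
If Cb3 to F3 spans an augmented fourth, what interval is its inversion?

Interval numbers invert to sum to nine: 4 + 5 = 9, so a fourth inverts to a fifth.
Quality inverts too: augmented becomes diminished. That makes the inversion a diminished fifth.

diminished 5th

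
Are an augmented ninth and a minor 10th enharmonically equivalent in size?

An augmented ninth spans 15 semitones, and a minor tenth also spans 15 semitones — they're enharmonic.

Yes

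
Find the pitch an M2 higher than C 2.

Counting two letter names up from C lands on D.
A major second is 2 semitones; 2 semitones up from C2 gives D2.

D 2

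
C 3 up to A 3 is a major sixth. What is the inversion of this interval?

Inverted interval numbers add to nine, so a sixth pairs with a third (6 + 3 = 9).
Quality inverts too: major becomes minor. That makes the inversion a minor third.

minor 3rd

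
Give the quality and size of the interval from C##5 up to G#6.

C to G spans five letter names (C-D-E-F-G), plus an octave, so the interval is some kind of twelfth.
The perfect twelfth is 19 semitones; here we have 18, one semitone narrower: diminished.
(Equivalently, a compound diminished fifth: a diminished fifth plus an octave.)

d12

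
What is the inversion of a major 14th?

minor 2nd

First reduce the compound major fourteenth to its simple form, a major seventh.
The rule of nine gives the new number: 9 − 7 = 2, so a seventh becomes a second.
The quality also flips — major becomes minor — giving a minor second.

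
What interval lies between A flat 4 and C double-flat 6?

A to C spans three letter names (A-B-C), plus an octave: a tenth.
Ab4 to Cbb6 spans 14 semitones — two semitones narrower than the major tenth (16) — giving a diminished tenth.
(Equivalently, a compound diminished third: a diminished third plus an octave.)

d10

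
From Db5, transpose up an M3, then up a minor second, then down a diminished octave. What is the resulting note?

Db5 up a major third → F5 (4 semitones).
A minor second up from F5 is Gb5.
Gb5 down a diminished octave → G4 (11 semitones).

G4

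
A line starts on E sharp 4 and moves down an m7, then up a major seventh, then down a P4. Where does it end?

B double-sharp 3

A minor seventh down from E#4 is F##3.
Up a major seventh from F##3: E##4 (11 semitones up).
Down a perfect fourth from E##4: B##3 (5 semitones down).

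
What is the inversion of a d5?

augmented fourth

The rule of nine gives the new number: 9 − 5 = 4, so a fifth becomes a fourth.
Quality inverts too: diminished becomes augmented. That makes the inversion an augmented fourth.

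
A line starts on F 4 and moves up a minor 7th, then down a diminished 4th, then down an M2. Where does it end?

A minor seventh up from F4 is Eb5.
A diminished fourth down from Eb5 is B4.
Down a major second from B4: A4 (2 semitones down).

A 4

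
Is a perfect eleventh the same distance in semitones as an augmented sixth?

17 semitones (perfect eleventh) vs 10 semitones (augmented sixth): not equal.

No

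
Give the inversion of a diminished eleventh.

A5

First reduce the compound diminished eleventh to its simple form, a diminished fourth.
The rule of nine gives the new number: 9 − 4 = 5, so a fourth becomes a fifth.
And diminished becomes augmented under inversion, so we get an augmented fifth.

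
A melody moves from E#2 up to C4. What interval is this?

E to C spans six letter names (E-F-G-A-B-C), plus an octave: a thirteenth.
The major thirteenth is 21 semitones; here we have 19, two semitones narrower: diminished.
(Equivalently, a compound diminished sixth: a diminished sixth plus an octave.)

diminished 13th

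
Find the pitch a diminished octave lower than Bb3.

B2

The letter stays B (same as the start), shifted an octave down.
A diminished octave is 11 semitones; 11 semitones down from Bb3 gives B2.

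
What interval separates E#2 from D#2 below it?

major 2nd

Descending from E#2 to D#2 is the same interval as ascending D#2 to E#2.
D to E spans two letter names (D-E): a second.
D#2 to E#2 is 2 semitones, matching the major second exactly, so the quality is major.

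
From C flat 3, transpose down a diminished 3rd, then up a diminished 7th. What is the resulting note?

A diminished third down from Cb3 is A2.
A2 up a diminished seventh → Gb3 (9 semitones).

G flat 3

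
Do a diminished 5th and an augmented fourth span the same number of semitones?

Yes

A diminished fifth spans 6 semitones, and an augmented fourth also spans 6 semitones — they're enharmonic.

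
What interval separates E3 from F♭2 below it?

Descending from E3 to Fb2 is the same interval as ascending Fb2 to E3.
F to E spans seven letter names (F-G-A-B-C-D-E) — that makes it a seventh of some quality.
Fb2 to E3 spans 12 semitones — one semitone wider than the major seventh (11) — giving an augmented seventh.

augmented 7th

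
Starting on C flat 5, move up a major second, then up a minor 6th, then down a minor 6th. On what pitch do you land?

D flat 5

Cb5 up a major second → Db5 (2 semitones).
A minor sixth up from Db5 is Bbb5.
Bbb5 down a minor sixth → Db5 (8 semitones).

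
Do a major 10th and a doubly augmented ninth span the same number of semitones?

A major tenth = 16 semitones = a doubly augmented ninth; enharmonically equal.

Yes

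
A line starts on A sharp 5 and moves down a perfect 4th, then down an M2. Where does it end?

Down a perfect fourth from A#5: E#5 (5 semitones down).
A major second down from E#5 is D#5.

D sharp 5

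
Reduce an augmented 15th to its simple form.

Take out an octave (7 from the number): 15 − 7 = 8.
So an augmented fifteenth is an octave plus an augmented octave. The quality is unchanged.

augmented octave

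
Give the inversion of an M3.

Interval numbers invert to sum to nine: 3 + 6 = 9, so a third inverts to a sixth.
The quality also flips — major becomes minor — giving a minor sixth.

m6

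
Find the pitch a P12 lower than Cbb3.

Fbb1

The twelfth's letter: C down five letter names plus an octave → F.
Moving 19 semitones down from Cbb3 (the size of a perfect twelfth) reaches Fbb1.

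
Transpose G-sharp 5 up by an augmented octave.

G-double-sharp 6

The letter stays G (same as the start), shifted an octave up.
An augmented octave is 13 semitones; 13 semitones up from G#5 gives G##6.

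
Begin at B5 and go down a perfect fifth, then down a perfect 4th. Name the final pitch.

A perfect fifth down from B5 is E5.
E5 down a perfect fourth → B4 (5 semitones).

B4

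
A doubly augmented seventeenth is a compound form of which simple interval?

Each octave removed subtracts seven from the number: 17 − 14 = 3.
Quality carries through unchanged, so the simple form is a doubly augmented third.

doubly augmented 3rd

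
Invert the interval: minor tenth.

major 6th

First reduce the compound minor tenth to its simple form, a minor third.
Interval numbers invert to sum to nine: 3 + 6 = 9, so a third inverts to a sixth.
Quality inverts too: minor becomes major. That makes the inversion a major sixth.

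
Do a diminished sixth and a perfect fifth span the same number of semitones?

A diminished sixth spans 7 semitones, and a perfect fifth also spans 7 semitones — they're enharmonic.

Yes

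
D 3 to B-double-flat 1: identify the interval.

augmented 10th

Descending from D3 to Bbb1 is the same interval as ascending Bbb1 to D3.
B to D spans three letter names (B-C-D), plus an octave: a tenth.
A major tenth would be 16 semitones; Bbb1 to D3 is 17, one semitone wider, so the interval is augmented.
(Equivalently, a compound augmented third: an augmented third plus an octave.)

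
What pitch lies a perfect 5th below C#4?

Five letter names down from C: F.
A perfect fifth spans 7 semitones, so from C#4 the target pitch is F#3.

F#3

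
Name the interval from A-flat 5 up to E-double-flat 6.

A to E spans five letter names (A-B-C-D-E) — that makes it a fifth of some quality.
The perfect fifth is 7 semitones; here we have 6, one semitone narrower: diminished.

d5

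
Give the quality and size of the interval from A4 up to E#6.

A to E spans five letter names (A-B-C-D-E), plus an octave, so the interval is some kind of twelfth.
A4 to E#6 spans 20 semitones — one semitone wider than the perfect twelfth (19) — giving an augmented twelfth.
(Equivalently, a compound augmented fifth: an augmented fifth plus an octave.)

augmented twelfth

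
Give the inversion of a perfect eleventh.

perfect fifth

First reduce the compound perfect eleventh to its simple form, a perfect fourth.
Interval numbers invert to sum to nine: 4 + 5 = 9, so a fourth inverts to a fifth.
Quality inverts too: perfect stays perfect. That makes the inversion a perfect fifth.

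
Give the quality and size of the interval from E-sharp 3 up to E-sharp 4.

perfect octave

E to E is the same letter name, plus an octave: an octave.
E#3 to E#4 is 12 semitones, matching the perfect octave exactly, so the quality is perfect.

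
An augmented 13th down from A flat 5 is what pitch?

C double-flat 4

The thirteenth's letter: A down six letter names plus an octave → C.
An augmented thirteenth is 22 semitones; 22 semitones down from Ab5 gives Cbb4.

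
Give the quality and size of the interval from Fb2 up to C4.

augmented 12th

F to C spans five letter names (F-G-A-B-C), plus an octave, so the interval is some kind of twelfth.
A perfect twelfth would be 19 semitones; Fb2 to C4 is 20, one semitone wider, so the interval is augmented.
(Equivalently, a compound augmented fifth: an augmented fifth plus an octave.)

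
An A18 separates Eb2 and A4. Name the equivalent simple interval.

augmented 4th

Take out 2 octaves (14 from the number): 18 − 14 = 4.
That makes an augmented eighteenth a compound augmented fourth — 2 octaves plus an augmented fourth.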